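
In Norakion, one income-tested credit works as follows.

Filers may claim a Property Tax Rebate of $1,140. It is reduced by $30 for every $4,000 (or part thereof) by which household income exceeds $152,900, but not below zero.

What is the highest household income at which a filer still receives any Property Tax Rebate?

$300,900

After 37 increments the reduction is 37 × $30 = $1,110, leaving $30; one more increment wipes it out. Increment 37 ends at excess 37 × $4,000 = $148,000, so the highest qualifying income is $152,900 + $148,000 = $300,900.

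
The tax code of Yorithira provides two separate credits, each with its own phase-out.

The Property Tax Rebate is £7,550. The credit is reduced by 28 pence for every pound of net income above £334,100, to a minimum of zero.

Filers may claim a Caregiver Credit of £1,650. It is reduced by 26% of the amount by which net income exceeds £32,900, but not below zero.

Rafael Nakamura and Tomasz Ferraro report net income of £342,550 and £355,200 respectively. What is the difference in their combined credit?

Rafael (£342,550): Property Tax Rebate: 28% of the £8,450 excess over £334,100 is £2,366; credit = £7,550 − £2,366 = £5,184. Caregiver Credit: 26% of the £309,650 excess over £32,900 is £80,509 ≥ base, so the credit is £0. total £5,184 + £0 = £5,184
Tomasz (£355,200): Property Tax Rebate: 28% of the £21,100 excess over £334,100 is £5,908; credit = £7,550 − £5,908 = £1,642. Caregiver Credit: 26% of the £322,300 excess over £32,900 is £83,798 ≥ base, so the credit is £0. total £1,642 + £0 = £1,642
Difference: |£5,184 − £1,642| = £3,542.

£3,542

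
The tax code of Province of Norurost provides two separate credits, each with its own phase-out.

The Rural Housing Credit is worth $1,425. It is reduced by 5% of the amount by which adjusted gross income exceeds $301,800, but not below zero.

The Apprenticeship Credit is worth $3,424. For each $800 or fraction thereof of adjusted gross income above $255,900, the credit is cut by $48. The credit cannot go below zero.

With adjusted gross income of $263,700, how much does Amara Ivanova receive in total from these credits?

Rural Housing Credit: $263,700 is at or below the $301,800 threshold, so the full $1,425 applies.
Apprenticeship Credit: income exceeds $255,900 by $7,800, which is 10 full-or-partial $800 increments; reduction = 10 × $48 = $480, leaving $2,944.
Total: $1,425 + $2,944 = $4,369.

$4,369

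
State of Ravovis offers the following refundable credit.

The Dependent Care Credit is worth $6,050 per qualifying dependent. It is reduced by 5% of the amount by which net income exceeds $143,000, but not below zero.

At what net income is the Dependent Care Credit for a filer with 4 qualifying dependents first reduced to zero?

$627,000

Full credit = 4 × $6,050 = $24,200.
The credit falls by 5% of each dollar above $143,000, so it reaches zero when the excess is $24,200 / 5% = $484,000: income = $143,000 + $484,000 = $627,000.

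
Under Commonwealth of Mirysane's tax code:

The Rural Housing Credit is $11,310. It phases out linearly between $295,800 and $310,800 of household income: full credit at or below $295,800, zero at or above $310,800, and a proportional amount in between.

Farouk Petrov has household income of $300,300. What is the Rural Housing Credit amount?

Rural Housing Credit: $300,300 is $4,500 into a $15,000 phase-out range, leaving 10,500/15,000 of the credit: $11,310 × 10,500/15,000 = $7,917.

$7,917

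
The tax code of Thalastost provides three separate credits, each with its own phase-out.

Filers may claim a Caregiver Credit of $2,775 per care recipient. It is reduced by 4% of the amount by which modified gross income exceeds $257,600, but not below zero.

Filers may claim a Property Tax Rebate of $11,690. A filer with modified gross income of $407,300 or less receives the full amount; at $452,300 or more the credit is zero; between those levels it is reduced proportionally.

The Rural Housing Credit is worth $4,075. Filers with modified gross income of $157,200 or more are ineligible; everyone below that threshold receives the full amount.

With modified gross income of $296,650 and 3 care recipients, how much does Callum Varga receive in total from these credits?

$18,453

Caregiver Credit: base = 3 × $2,775 = $8,325. 4% of the $39,050 excess over $257,600 is $1,562; credit = $8,325 − $1,562 = $6,763.
Property Tax Rebate: $296,650 is at or below the $407,300 threshold, so the full $11,690 applies.
Rural Housing Credit: $296,650 meets or exceeds the $157,200 cutoff, so the credit is $0.
Total: $6,763 + $11,690 + $0 = $18,453.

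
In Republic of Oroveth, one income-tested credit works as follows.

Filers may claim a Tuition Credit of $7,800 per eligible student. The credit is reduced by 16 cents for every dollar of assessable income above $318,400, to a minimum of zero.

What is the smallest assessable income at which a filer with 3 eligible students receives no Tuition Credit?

$464,650

Full credit = 3 × $7,800 = $23,400.
The credit falls by 16% of each dollar above $318,400, so it reaches zero when the excess is $23,400 / 16% = $146,250: income = $318,400 + $146,250 = $464,650.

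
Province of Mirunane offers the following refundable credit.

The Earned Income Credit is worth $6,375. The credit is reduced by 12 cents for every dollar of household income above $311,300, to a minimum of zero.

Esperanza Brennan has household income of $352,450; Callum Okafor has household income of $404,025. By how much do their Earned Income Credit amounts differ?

$1,437

Esperanza ($352,450): Earned Income Credit: 12% of the $41,150 excess over $311,300 is $4,938; credit = $6,375 − $4,938 = $1,437.
Callum ($404,025): Earned Income Credit: 12% of the $92,725 excess over $311,300 is $11,127 ≥ base, so the credit is $0.
Difference: |$1,437 − $0| = $1,437.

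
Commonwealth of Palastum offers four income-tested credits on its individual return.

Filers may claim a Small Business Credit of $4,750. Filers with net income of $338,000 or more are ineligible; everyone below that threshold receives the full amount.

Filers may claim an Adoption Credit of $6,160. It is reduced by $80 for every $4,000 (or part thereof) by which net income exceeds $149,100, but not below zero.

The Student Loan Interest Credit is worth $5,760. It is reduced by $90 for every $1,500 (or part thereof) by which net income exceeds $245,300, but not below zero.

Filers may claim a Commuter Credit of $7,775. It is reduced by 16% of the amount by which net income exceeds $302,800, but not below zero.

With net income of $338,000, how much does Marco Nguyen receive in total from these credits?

Small Business Credit: $338,000 meets or exceeds the $338,000 cutoff, so the credit is $0.
Adoption Credit: income exceeds $149,100 by $188,900, which is 48 full-or-partial $4,000 increments; reduction = 48 × $80 = $3,840, leaving $2,320.
Student Loan Interest Credit: income exceeds $245,300 by $92,700, which is 62 full-or-partial $1,500 increments; reduction = 62 × $90 = $5,580, leaving $180.
Commuter Credit: 16% of the $35,200 excess over $302,800 is $5,632; credit = $7,775 − $5,632 = $2,143.
Total: $0 + $2,320 + $180 + $2,143 = $4,643.

$4,643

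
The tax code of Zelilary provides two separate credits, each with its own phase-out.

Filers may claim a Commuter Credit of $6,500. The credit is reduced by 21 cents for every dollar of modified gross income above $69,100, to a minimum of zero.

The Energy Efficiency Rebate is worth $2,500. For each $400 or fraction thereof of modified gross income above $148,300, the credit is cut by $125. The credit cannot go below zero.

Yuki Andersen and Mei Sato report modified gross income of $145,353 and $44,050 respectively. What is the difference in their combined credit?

$6,500

Yuki ($145,353): Commuter Credit: 21% of the $76,253 excess over $69,100 is $16,013.13 ≥ base, so the credit is $0. Energy Efficiency Rebate: $145,353 is at or below the $148,300 threshold, so the full $2,500 applies. total $0 + $2,500 = $2,500
Mei ($44,050): Commuter Credit: $44,050 is at or below the $69,100 threshold, so the full $6,500 applies. Energy Efficiency Rebate: $44,050 is at or below the $148,300 threshold, so the full $2,500 applies. total $6,500 + $2,500 = $9,000
Difference: |$2,500 − $9,000| = $6,500.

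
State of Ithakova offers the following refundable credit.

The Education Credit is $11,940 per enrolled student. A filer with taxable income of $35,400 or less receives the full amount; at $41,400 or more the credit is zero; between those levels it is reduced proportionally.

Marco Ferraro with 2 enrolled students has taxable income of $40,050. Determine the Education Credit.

$5,373

Education Credit: base = 2 × $11,940 = $23,880. $40,050 is $4,650 into a $6,000 phase-out range, leaving 1,350/6,000 of the credit: $23,880 × 1,350/6,000 = $5,373.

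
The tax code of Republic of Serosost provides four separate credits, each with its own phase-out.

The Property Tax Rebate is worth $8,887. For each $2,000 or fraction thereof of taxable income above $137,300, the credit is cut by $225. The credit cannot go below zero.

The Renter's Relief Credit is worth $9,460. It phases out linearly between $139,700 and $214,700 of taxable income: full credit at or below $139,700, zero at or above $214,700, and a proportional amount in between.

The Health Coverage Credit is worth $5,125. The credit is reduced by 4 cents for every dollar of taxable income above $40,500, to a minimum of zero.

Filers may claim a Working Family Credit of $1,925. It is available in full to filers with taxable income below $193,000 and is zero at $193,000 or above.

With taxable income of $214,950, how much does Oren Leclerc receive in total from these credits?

$112

Property Tax Rebate: income exceeds $137,300 by $77,650, which is 39 full-or-partial $2,000 increments; reduction = 39 × $225 = $8,775, leaving $112.
Renter's Relief Credit: $214,950 is at or above $214,700, so the credit is $0.
Health Coverage Credit: 4% of the $174,450 excess over $40,500 is $6,978 ≥ base, so the credit is $0.
Working Family Credit: $214,950 meets or exceeds the $193,000 cutoff, so the credit is $0.
Total: $112 + $0 + $0 + $0 = $112.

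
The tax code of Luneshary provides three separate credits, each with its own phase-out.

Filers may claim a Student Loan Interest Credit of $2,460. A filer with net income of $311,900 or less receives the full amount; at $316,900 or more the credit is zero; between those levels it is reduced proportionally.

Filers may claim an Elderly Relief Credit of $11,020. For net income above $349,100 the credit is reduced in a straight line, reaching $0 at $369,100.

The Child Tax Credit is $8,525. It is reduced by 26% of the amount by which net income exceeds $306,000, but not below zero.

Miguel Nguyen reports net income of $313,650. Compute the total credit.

$19,155

Student Loan Interest Credit: $313,650 is $1,750 into a $5,000 phase-out range, leaving 3,250/5,000 of the credit: $2,460 × 3,250/5,000 = $1,599.
Elderly Relief Credit: $313,650 is at or below the $349,100 threshold, so the full $11,020 applies.
Child Tax Credit: 26% of the $7,650 excess over $306,000 is $1,989; credit = $8,525 − $1,989 = $6,536.
Total: $1,599 + $11,020 + $6,536 = $19,155.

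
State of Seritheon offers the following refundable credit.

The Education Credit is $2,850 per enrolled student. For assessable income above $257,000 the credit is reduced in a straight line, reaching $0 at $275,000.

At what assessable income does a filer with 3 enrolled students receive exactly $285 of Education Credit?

$274,400

Full credit = 3 × $2,850 = $8,550.
$285 is 285/8,550 of the full $8,550, so 8,265/8,550 of the $18,000 range has been used: income = $257,000 + $18,000 × 8,265/8,550 = $274,400.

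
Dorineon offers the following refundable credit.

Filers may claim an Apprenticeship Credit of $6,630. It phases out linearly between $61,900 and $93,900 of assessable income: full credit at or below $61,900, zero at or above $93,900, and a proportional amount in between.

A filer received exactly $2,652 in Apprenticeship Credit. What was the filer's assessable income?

$81,100

$2,652 is 2,652/6,630 of the full $6,630, so 3,978/6,630 of the $32,000 range has been used: income = $61,900 + $32,000 × 3,978/6,630 = $81,100.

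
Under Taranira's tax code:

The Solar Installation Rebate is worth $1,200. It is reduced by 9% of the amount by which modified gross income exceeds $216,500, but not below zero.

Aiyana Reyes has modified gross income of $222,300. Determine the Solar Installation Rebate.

$678

Solar Installation Rebate: 9% of the $5,800 excess over $216,500 is $522; credit = $1,200 − $522 = $678.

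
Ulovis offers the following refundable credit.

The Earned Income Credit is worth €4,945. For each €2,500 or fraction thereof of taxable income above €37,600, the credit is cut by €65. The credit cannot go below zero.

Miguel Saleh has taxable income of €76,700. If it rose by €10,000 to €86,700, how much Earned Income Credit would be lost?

At €76,700 — income exceeds €37,600 by €39,100, which is 16 full-or-partial €2,500 increments; reduction = 16 × €65 = €1,040, leaving €3,905.
At €86,700 — income exceeds €37,600 by €49,100, which is 20 full-or-partial €2,500 increments; reduction = 20 × €65 = €1,300, leaving €3,645.
Lost: €3,905 − €3,645 = €260.

€260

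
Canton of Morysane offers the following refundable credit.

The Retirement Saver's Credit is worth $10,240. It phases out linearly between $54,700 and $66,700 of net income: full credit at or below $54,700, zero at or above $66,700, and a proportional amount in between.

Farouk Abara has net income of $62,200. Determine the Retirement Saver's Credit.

$3,840

Retirement Saver's Credit: $62,200 is $7,500 into a $12,000 phase-out range, leaving 4,500/12,000 of the credit: $10,240 × 4,500/12,000 = $3,840.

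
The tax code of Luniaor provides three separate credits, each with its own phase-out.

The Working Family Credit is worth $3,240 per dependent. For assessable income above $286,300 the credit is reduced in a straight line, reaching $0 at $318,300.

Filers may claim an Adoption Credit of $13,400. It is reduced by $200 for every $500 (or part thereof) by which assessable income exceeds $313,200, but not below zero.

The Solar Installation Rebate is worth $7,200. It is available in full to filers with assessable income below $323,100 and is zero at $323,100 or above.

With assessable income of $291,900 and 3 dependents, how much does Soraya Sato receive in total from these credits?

$28,619

Working Family Credit: base = 3 × $3,240 = $9,720. $291,900 is $5,600 into a $32,000 phase-out range, leaving 26,400/32,000 of the credit: $9,720 × 26,400/32,000 = $8,019.
Adoption Credit: $291,900 is at or below the $313,200 threshold, so the full $13,400 applies.
Solar Installation Rebate: $291,900 is below the $323,100 cutoff, so the full $7,200 applies.
Total: $8,019 + $13,400 + $7,200 = $28,619.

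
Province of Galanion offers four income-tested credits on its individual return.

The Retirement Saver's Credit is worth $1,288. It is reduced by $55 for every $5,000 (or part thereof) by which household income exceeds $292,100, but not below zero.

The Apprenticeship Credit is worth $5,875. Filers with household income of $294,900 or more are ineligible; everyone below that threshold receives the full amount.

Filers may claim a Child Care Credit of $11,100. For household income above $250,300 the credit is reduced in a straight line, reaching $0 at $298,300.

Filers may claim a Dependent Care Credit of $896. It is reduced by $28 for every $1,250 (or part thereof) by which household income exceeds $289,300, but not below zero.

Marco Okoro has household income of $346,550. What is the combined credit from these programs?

$683

Retirement Saver's Credit: income exceeds $292,100 by $54,450, which is 11 full-or-partial $5,000 increments; reduction = 11 × $55 = $605, leaving $683.
Apprenticeship Credit: $346,550 meets or exceeds the $294,900 cutoff, so the credit is $0.
Child Care Credit: $346,550 is at or above $298,300, so the credit is $0.
Dependent Care Credit: income exceeds $289,300 by $57,250 → 46 increments × $28 = $1,288 ≥ base, so the credit is $0.
Total: $683 + $0 + $0 + $0 = $683.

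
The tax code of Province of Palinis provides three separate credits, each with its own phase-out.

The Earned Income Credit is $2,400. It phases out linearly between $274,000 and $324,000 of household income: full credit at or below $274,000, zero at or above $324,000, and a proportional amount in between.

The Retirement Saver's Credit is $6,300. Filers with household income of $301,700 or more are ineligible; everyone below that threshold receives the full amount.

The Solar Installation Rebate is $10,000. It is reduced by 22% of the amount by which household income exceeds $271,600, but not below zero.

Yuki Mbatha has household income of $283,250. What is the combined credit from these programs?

$15,693

Earned Income Credit: $283,250 is $9,250 into a $50,000 phase-out range, leaving 40,750/50,000 of the credit: $2,400 × 40,750/50,000 = $1,956.
Retirement Saver's Credit: $283,250 is below the $301,700 cutoff, so the full $6,300 applies.
Solar Installation Rebate: 22% of the $11,650 excess over $271,600 is $2,563; credit = $10,000 − $2,563 = $7,437.
Total: $1,956 + $6,300 + $7,437 = $15,693.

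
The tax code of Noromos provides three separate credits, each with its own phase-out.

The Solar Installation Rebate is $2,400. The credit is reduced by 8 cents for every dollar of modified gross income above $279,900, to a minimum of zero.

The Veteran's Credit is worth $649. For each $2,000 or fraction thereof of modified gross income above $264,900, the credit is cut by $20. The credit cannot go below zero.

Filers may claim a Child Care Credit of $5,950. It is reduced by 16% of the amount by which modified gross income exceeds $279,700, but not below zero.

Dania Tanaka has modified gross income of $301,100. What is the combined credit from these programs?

Solar Installation Rebate: 8% of the $21,200 excess over $279,900 is $1,696; credit = $2,400 − $1,696 = $704.
Veteran's Credit: income exceeds $264,900 by $36,200, which is 19 full-or-partial $2,000 increments; reduction = 19 × $20 = $380, leaving $269.
Child Care Credit: 16% of the $21,400 excess over $279,700 is $3,424; credit = $5,950 − $3,424 = $2,526.
Total: $704 + $269 + $2,526 = $3,499.

$3,499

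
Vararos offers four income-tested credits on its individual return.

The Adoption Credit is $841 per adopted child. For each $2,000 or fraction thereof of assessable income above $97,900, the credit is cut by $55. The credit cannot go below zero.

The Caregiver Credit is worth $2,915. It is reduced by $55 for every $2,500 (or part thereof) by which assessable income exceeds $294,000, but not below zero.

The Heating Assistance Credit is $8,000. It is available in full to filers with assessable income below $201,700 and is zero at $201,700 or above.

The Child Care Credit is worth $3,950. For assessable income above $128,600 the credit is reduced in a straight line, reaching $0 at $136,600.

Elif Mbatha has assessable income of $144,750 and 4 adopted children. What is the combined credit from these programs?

$12,959

Adoption Credit: base = 4 × $841 = $3,364. income exceeds $97,900 by $46,850, which is 24 full-or-partial $2,000 increments; reduction = 24 × $55 = $1,320, leaving $2,044.
Caregiver Credit: $144,750 is at or below the $294,000 threshold, so the full $2,915 applies.
Heating Assistance Credit: $144,750 is below the $201,700 cutoff, so the full $8,000 applies.
Child Care Credit: $144,750 is at or above $136,600, so the credit is $0.
Total: $2,044 + $2,915 + $8,000 + $0 = $12,959.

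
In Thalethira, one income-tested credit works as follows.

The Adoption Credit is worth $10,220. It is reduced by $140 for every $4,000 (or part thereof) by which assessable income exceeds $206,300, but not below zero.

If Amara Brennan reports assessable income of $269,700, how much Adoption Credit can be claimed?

Adoption Credit: income exceeds $206,300 by $63,400, which is 16 full-or-partial $4,000 increments; reduction = 16 × $140 = $2,240, leaving $7,980.

$7,980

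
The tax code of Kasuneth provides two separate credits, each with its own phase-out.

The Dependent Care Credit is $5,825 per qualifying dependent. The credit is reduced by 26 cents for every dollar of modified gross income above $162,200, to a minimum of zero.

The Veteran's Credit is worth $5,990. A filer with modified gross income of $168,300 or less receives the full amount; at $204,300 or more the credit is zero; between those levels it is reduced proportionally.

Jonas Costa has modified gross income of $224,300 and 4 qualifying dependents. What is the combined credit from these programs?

Dependent Care Credit: base = 4 × $5,825 = $23,300. 26% of the $62,100 excess over $162,200 is $16,146; credit = $23,300 − $16,146 = $7,154.
Veteran's Credit: $224,300 is at or above $204,300, so the credit is $0.
Total: $7,154 + $0 = $7,154.

$7,154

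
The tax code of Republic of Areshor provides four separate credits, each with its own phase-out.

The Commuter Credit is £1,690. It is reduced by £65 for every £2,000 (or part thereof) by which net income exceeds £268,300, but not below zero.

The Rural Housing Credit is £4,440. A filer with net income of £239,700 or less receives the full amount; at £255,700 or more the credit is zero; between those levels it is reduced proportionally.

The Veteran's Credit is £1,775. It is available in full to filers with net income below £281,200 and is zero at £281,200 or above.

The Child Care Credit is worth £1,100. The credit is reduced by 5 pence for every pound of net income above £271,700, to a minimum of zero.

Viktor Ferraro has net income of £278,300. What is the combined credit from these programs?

£3,910

Commuter Credit: income exceeds £268,300 by £10,000, which is 5 full-or-partial £2,000 increments; reduction = 5 × £65 = £325, leaving £1,365.
Rural Housing Credit: £278,300 is at or above £255,700, so the credit is £0.
Veteran's Credit: £278,300 is below the £281,200 cutoff, so the full £1,775 applies.
Child Care Credit: 5% of the £6,600 excess over £271,700 is £330; credit = £1,100 − £330 = £770.
Total: £1,365 + £0 + £1,775 + £770 = £3,910.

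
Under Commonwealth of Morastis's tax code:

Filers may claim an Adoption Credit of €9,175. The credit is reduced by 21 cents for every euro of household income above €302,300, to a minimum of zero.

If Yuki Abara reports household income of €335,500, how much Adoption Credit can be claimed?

€2,203

Adoption Credit: 21% of the €33,200 excess over €302,300 is €6,972; credit = €9,175 − €6,972 = €2,203.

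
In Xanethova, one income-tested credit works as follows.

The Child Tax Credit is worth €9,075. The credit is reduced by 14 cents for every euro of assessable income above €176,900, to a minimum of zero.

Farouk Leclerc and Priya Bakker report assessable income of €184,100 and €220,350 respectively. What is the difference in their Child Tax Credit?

€5,075

Farouk (€184,100): Child Tax Credit: 14% of the €7,200 excess over €176,900 is €1,008; credit = €9,075 − €1,008 = €8,067.
Priya (€220,350): Child Tax Credit: 14% of the €43,450 excess over €176,900 is €6,083; credit = €9,075 − €6,083 = €2,992.
Difference: |€8,067 − €2,992| = €5,075.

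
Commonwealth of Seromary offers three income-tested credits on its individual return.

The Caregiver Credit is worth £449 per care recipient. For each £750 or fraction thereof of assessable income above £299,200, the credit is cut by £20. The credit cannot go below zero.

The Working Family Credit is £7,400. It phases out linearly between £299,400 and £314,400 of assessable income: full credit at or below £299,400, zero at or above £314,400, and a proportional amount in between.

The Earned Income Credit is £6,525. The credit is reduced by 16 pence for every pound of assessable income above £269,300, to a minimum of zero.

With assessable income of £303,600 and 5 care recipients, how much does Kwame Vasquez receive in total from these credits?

Caregiver Credit: base = 5 × £449 = £2,245. income exceeds £299,200 by £4,400, which is 6 full-or-partial £750 increments; reduction = 6 × £20 = £120, leaving £2,125.
Working Family Credit: £303,600 is £4,200 into a £15,000 phase-out range, leaving 10,800/15,000 of the credit: £7,400 × 10,800/15,000 = £5,328.
Earned Income Credit: 16% of the £34,300 excess over £269,300 is £5,488; credit = £6,525 − £5,488 = £1,037.
Total: £2,125 + £5,328 + £1,037 = £8,490.

£8,490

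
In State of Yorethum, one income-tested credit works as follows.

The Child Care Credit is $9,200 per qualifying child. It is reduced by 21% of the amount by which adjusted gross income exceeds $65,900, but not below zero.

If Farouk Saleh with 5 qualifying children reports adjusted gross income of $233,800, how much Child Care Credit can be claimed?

Child Care Credit: base = 5 × $9,200 = $46,000. 21% of the $167,900 excess over $65,900 is $35,259; credit = $46,000 − $35,259 = $10,741.

$10,741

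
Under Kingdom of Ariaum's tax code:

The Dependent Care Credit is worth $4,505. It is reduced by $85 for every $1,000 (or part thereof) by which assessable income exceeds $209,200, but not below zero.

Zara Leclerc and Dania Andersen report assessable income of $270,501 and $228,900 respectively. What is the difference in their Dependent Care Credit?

Zara ($270,501): Dependent Care Credit: income exceeds $209,200 by $61,301 → 62 increments × $85 = $5,270 ≥ base, so the credit is $0.
Dania ($228,900): Dependent Care Credit: income exceeds $209,200 by $19,700, which is 20 full-or-partial $1,000 increments; reduction = 20 × $85 = $1,700, leaving $2,805.
Difference: |$0 − $2,805| = $2,805.

$2,805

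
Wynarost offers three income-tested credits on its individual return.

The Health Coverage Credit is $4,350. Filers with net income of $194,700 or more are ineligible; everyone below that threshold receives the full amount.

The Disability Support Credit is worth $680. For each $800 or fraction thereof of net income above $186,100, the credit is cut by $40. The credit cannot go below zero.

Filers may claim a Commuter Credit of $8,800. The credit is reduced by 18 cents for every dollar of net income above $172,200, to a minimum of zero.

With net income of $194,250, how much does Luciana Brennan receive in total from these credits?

$9,421

Health Coverage Credit: $194,250 is below the $194,700 cutoff, so the full $4,350 applies.
Disability Support Credit: income exceeds $186,100 by $8,150, which is 11 full-or-partial $800 increments; reduction = 11 × $40 = $440, leaving $240.
Commuter Credit: 18% of the $22,050 excess over $172,200 is $3,969; credit = $8,800 − $3,969 = $4,831.
Total: $4,350 + $240 + $4,831 = $9,421.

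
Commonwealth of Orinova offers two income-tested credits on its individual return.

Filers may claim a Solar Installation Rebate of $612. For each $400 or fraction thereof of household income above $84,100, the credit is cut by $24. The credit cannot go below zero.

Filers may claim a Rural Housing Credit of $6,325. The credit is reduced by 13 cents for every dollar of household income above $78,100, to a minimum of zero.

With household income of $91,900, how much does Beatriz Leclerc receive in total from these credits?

Solar Installation Rebate: income exceeds $84,100 by $7,800, which is 20 full-or-partial $400 increments; reduction = 20 × $24 = $480, leaving $132.
Rural Housing Credit: 13% of the $13,800 excess over $78,100 is $1,794; credit = $6,325 − $1,794 = $4,531.
Total: $132 + $4,531 = $4,663.

$4,663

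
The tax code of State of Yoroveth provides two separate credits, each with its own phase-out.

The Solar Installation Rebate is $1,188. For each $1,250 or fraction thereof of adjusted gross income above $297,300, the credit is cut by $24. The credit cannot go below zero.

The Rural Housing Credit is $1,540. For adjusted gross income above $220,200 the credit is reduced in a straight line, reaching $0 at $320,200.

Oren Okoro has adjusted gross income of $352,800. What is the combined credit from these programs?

$108

Solar Installation Rebate: income exceeds $297,300 by $55,500, which is 45 full-or-partial $1,250 increments; reduction = 45 × $24 = $1,080, leaving $108.
Rural Housing Credit: $352,800 is at or above $320,200, so the credit is $0.
Total: $108 + $0 = $108.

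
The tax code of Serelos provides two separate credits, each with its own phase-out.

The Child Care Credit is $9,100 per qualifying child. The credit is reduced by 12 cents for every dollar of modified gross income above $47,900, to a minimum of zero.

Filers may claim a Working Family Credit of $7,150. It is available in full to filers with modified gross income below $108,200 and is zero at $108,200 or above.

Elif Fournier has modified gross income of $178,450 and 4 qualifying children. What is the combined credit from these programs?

Child Care Credit: base = 4 × $9,100 = $36,400. 12% of the $130,550 excess over $47,900 is $15,666; credit = $36,400 − $15,666 = $20,734.
Working Family Credit: $178,450 meets or exceeds the $108,200 cutoff, so the credit is $0.
Total: $20,734 + $0 = $20,734.

$20,734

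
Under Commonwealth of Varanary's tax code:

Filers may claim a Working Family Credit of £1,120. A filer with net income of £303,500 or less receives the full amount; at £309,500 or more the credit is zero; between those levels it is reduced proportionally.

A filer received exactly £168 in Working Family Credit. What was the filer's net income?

£308,600

£168 is 168/1,120 of the full £1,120, so 952/1,120 of the £6,000 range has been used: income = £303,500 + £6,000 × 952/1,120 = £308,600.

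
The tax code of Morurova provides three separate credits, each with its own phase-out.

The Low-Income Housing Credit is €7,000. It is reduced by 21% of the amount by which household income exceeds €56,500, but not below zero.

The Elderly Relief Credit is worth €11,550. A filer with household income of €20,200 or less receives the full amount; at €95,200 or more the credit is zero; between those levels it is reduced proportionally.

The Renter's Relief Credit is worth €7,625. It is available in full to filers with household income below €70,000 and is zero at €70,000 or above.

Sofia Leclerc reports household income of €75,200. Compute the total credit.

€6,153

Low-Income Housing Credit: 21% of the €18,700 excess over €56,500 is €3,927; credit = €7,000 − €3,927 = €3,073.
Elderly Relief Credit: €75,200 is €55,000 into a €75,000 phase-out range, leaving 20,000/75,000 of the credit: €11,550 × 20,000/75,000 = €3,080.
Renter's Relief Credit: €75,200 meets or exceeds the €70,000 cutoff, so the credit is €0.
Total: €3,073 + €3,080 + €0 = €6,153.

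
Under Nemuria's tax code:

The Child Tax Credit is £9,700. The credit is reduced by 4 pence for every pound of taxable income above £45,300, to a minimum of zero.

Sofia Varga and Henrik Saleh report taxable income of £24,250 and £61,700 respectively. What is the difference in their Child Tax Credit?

£656

Sofia (£24,250): Child Tax Credit: £24,250 is at or below the £45,300 threshold, so the full £9,700 applies.
Henrik (£61,700): Child Tax Credit: 4% of the £16,400 excess over £45,300 is £656; credit = £9,700 − £656 = £9,044.
Difference: |£9,700 − £9,044| = £656.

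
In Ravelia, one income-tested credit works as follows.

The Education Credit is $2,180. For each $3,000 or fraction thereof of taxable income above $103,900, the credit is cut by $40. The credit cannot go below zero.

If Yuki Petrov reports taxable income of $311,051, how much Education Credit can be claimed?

$0

Education Credit: income exceeds $103,900 by $207,151 → 70 increments × $40 = $2,800 ≥ base, so the credit is $0.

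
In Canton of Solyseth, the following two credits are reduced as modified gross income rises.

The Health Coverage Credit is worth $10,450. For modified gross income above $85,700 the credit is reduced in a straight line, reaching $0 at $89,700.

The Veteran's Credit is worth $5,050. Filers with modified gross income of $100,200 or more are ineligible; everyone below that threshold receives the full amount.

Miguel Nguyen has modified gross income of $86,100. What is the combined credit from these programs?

$14,455

Health Coverage Credit: $86,100 is $400 into a $4,000 phase-out range, leaving 3,600/4,000 of the credit: $10,450 × 3,600/4,000 = $9,405.
Veteran's Credit: $86,100 is below the $100,200 cutoff, so the full $5,050 applies.
Total: $9,405 + $5,050 = $14,455.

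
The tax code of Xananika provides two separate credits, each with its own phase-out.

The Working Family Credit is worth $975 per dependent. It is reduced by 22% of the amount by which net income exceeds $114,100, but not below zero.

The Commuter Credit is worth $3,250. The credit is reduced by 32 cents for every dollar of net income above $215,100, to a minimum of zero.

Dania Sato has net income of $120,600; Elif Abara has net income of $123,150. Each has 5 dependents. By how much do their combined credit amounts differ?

$561

Dania ($120,600): Working Family Credit: base = 5 × $975 = $4,875. 22% of the $6,500 excess over $114,100 is $1,430; credit = $4,875 − $1,430 = $3,445. Commuter Credit: $120,600 is at or below the $215,100 threshold, so the full $3,250 applies. total $3,445 + $3,250 = $6,695
Elif ($123,150): Working Family Credit: base = 5 × $975 = $4,875. 22% of the $9,050 excess over $114,100 is $1,991; credit = $4,875 − $1,991 = $2,884. Commuter Credit: $123,150 is at or below the $215,100 threshold, so the full $3,250 applies. total $2,884 + $3,250 = $6,134
Difference: |$6,695 − $6,134| = $561.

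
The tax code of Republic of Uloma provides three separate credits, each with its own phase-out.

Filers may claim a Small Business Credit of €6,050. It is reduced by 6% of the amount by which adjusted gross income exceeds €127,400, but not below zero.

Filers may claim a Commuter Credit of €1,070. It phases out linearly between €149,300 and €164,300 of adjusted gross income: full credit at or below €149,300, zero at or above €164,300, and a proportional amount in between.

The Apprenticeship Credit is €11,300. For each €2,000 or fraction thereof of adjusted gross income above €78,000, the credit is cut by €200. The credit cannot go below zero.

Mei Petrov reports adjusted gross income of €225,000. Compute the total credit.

Small Business Credit: 6% of the €97,600 excess over €127,400 is €5,856; credit = €6,050 − €5,856 = €194.
Commuter Credit: €225,000 is at or above €164,300, so the credit is €0.
Apprenticeship Credit: income exceeds €78,000 by €147,000 → 74 increments × €200 = €14,800 ≥ base, so the credit is €0.
Total: €194 + €0 + €0 = €194.

€194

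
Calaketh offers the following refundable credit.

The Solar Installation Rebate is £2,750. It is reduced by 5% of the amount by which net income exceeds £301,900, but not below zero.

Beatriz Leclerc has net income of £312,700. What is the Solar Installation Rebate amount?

Solar Installation Rebate: 5% of the £10,800 excess over £301,900 is £540; credit = £2,750 − £540 = £2,210.

£2,210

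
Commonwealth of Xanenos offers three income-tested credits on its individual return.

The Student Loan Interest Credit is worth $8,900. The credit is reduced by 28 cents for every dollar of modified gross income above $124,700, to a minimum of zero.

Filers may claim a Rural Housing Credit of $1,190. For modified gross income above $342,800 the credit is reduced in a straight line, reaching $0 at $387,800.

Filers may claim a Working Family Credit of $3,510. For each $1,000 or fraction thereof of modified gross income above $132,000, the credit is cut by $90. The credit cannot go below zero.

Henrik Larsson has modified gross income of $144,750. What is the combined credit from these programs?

Student Loan Interest Credit: 28% of the $20,050 excess over $124,700 is $5,614; credit = $8,900 − $5,614 = $3,286.
Rural Housing Credit: $144,750 is at or below the $342,800 threshold, so the full $1,190 applies.
Working Family Credit: income exceeds $132,000 by $12,750, which is 13 full-or-partial $1,000 increments; reduction = 13 × $90 = $1,170, leaving $2,340.
Total: $3,286 + $1,190 + $2,340 = $6,816.

$6,816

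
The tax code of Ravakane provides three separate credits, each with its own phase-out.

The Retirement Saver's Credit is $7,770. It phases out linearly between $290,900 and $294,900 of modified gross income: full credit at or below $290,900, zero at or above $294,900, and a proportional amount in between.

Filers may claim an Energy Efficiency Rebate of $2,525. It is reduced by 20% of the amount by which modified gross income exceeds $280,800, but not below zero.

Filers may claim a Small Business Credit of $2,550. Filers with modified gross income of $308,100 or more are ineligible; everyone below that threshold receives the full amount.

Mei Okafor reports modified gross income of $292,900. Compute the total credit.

Retirement Saver's Credit: $292,900 is $2,000 into a $4,000 phase-out range, leaving 2,000/4,000 of the credit: $7,770 × 2,000/4,000 = $3,885.
Energy Efficiency Rebate: 20% of the $12,100 excess over $280,800 is $2,420; credit = $2,525 − $2,420 = $105.
Small Business Credit: $292,900 is below the $308,100 cutoff, so the full $2,550 applies.
Total: $3,885 + $105 + $2,550 = $6,540.

$6,540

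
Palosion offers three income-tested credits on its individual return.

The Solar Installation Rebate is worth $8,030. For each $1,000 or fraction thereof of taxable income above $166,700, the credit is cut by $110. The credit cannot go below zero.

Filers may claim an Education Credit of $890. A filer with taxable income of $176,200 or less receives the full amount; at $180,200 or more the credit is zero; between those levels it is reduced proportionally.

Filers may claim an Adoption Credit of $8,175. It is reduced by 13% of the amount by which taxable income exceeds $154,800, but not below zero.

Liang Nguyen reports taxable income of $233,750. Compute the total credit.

$550

Solar Installation Rebate: income exceeds $166,700 by $67,050, which is 68 full-or-partial $1,000 increments; reduction = 68 × $110 = $7,480, leaving $550.
Education Credit: $233,750 is at or above $180,200, so the credit is $0.
Adoption Credit: 13% of the $78,950 excess over $154,800 is $10,263.50 ≥ base, so the credit is $0.
Total: $550 + $0 + $0 = $550.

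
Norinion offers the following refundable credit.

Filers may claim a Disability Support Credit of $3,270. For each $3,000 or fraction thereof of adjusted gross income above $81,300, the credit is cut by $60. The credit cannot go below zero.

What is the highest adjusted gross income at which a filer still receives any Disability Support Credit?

$243,300

After 54 increments the reduction is 54 × $60 = $3,240, leaving $30; one more increment wipes it out. Increment 54 ends at excess 54 × $3,000 = $162,000, so the highest qualifying income is $81,300 + $162,000 = $243,300.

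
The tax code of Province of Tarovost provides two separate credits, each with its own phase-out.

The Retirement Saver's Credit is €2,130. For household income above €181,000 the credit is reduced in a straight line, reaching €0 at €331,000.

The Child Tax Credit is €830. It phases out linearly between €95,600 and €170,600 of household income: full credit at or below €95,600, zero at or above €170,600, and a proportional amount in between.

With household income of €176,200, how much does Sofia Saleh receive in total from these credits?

Retirement Saver's Credit: €176,200 is at or below the €181,000 threshold, so the full €2,130 applies.
Child Tax Credit: €176,200 is at or above €170,600, so the credit is €0.
Total: €2,130 + €0 = €2,130.

€2,130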